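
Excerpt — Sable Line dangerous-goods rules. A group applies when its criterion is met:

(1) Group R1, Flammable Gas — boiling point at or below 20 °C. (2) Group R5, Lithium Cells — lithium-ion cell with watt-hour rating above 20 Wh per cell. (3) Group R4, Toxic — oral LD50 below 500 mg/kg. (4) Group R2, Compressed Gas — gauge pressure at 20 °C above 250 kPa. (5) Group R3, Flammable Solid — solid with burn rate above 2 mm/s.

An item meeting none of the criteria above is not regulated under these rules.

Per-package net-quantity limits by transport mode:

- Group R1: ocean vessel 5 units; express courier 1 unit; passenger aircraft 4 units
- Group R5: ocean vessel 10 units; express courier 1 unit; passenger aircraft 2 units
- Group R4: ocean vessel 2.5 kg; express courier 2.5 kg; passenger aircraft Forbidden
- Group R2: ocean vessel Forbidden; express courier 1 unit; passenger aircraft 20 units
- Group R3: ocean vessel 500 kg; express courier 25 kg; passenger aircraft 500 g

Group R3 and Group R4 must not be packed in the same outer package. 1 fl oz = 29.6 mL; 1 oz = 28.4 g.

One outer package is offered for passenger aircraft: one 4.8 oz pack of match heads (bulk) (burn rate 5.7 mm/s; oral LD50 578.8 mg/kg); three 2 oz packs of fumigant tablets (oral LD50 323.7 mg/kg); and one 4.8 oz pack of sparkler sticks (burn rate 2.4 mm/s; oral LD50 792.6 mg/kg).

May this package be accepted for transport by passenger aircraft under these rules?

No

Burn rate 5.7 mm/s meets the Group R3 criterion (Flammable Solid), so the match heads (bulk) are Group R3.
With oral LD50 323.7 mg/kg (< 500 mg/kg), the fumigant tablets fall in Group R4.
With burn rate 2.4 mm/s (> 2 mm/s), the sparkler sticks fall in Group R3.
Group R3 net quantity: (one 4.8 oz pack = 136.32 g) + (one 4.8 oz pack = 136.32 g) = 272.64 g.
272.64 g ≤ 500 g (passenger aircraft limit, Group R3) — within limit.
Group R4 quantity: three 2 oz packs = 170.4 g.
By passenger aircraft, Group R4 is Forbidden regardless of quantity.
Group R3 and Group R4 may not share an outer package.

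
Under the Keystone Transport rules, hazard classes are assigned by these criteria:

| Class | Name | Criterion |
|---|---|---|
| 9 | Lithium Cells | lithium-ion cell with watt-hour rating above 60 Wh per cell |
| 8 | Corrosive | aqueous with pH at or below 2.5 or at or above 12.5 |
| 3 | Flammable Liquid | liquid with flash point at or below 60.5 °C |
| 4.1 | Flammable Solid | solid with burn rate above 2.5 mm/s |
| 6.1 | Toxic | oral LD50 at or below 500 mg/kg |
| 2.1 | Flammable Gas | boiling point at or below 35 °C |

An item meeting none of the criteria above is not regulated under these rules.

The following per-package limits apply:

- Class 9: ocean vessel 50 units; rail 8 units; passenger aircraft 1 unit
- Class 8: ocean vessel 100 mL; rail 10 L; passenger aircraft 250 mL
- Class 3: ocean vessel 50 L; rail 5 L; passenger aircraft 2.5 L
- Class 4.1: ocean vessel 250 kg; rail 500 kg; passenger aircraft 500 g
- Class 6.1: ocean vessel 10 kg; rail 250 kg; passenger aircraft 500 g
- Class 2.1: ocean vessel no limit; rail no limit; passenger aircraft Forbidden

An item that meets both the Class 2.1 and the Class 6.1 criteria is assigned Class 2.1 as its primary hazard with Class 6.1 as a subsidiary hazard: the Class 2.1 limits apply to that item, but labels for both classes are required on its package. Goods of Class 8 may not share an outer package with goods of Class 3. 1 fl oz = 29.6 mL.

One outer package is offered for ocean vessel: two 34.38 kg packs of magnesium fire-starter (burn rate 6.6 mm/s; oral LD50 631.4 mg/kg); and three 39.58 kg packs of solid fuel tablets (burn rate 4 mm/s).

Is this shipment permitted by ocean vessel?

Burn rate 6.6 mm/s meets the Class 4.1 criterion (Flammable Solid), so the magnesium fire-starter is Class 4.1.
Solid fuel tablets: burn rate 4 mm/s > 2.5 mm/s → Class 4.1 (Flammable Solid).
Class 4.1 net quantity: (two 34.38 kg packs = 68.76 kg) + (three 39.58 kg packs = 118.74 kg) = 187.5 kg.
187.5 kg is within the ocean vessel limit of 250 kg for Class 4.1.

Yes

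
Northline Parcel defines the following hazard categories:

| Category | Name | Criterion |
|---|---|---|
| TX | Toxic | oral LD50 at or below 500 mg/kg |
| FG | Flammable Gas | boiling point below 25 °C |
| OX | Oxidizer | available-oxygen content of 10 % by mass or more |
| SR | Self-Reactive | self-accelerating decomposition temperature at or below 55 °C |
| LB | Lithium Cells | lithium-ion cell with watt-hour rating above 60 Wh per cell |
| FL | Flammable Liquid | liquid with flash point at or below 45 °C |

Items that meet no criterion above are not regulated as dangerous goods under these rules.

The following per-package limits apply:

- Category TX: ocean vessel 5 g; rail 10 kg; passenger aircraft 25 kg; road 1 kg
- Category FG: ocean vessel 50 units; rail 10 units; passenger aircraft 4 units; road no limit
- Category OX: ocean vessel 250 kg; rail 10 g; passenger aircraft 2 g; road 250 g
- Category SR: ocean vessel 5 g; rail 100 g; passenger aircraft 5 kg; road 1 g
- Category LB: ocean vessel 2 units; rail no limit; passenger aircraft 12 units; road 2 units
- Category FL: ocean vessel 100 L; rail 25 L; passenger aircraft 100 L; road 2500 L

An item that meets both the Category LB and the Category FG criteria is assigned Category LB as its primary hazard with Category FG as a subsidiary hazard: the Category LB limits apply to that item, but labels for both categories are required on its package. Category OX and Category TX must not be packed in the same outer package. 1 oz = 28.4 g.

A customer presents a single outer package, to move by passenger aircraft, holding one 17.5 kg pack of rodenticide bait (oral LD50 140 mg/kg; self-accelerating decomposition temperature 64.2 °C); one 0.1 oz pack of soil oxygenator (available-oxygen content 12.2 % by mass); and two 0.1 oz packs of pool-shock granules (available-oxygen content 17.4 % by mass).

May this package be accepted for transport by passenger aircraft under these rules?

Oral LD50 140 mg/kg meets the Category TX criterion (Toxic), so the rodenticide bait is Category TX.
Soil oxygenator: available-oxygen content 12.2 % by mass ≥ 10 % by mass → Category OX (Oxidizer).
Pool-shock granules: available-oxygen content 17.4 % by mass ≥ 10 % by mass → Category OX (Oxidizer).
Category OX net quantity: (one 0.1 oz pack = 2.84 g) + (two 0.1 oz packs = 5.68 g) = 8.52 g.
That exceeds the Category OX passenger aircraft limit of 2 g.
Category TX quantity: 17.5 kg.
17.5 kg is within the passenger aircraft limit of 25 kg for Category TX.
Category OX and Category TX may not share an outer package.

No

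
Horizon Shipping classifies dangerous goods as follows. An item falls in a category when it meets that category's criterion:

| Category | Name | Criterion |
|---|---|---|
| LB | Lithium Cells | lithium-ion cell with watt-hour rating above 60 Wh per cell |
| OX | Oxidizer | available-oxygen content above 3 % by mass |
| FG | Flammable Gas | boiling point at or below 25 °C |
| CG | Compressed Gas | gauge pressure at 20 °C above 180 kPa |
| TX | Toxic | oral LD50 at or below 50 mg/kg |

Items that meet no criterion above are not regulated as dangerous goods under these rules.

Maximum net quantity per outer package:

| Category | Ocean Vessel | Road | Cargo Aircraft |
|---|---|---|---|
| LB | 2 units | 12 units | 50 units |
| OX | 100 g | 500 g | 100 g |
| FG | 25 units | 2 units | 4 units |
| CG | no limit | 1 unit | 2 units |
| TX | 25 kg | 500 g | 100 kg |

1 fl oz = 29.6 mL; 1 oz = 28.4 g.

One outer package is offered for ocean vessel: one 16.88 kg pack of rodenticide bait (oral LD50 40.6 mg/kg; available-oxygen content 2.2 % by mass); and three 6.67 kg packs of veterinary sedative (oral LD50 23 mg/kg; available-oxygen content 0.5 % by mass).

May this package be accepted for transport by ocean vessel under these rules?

The rodenticide bait has oral LD50 40.6 mg/kg, which is ≤ 50 mg/kg, so it is Category TX (Toxic).
The veterinary sedative has oral LD50 23 mg/kg, which is ≤ 50 mg/kg, so it is Category TX (Toxic).
Total Category TX: 16.88 kg + (three 6.67 kg packs = 20.01 kg) = 36.89 kg.
36.89 kg > 25 kg (ocean vessel limit, Category TX) — over the limit.

No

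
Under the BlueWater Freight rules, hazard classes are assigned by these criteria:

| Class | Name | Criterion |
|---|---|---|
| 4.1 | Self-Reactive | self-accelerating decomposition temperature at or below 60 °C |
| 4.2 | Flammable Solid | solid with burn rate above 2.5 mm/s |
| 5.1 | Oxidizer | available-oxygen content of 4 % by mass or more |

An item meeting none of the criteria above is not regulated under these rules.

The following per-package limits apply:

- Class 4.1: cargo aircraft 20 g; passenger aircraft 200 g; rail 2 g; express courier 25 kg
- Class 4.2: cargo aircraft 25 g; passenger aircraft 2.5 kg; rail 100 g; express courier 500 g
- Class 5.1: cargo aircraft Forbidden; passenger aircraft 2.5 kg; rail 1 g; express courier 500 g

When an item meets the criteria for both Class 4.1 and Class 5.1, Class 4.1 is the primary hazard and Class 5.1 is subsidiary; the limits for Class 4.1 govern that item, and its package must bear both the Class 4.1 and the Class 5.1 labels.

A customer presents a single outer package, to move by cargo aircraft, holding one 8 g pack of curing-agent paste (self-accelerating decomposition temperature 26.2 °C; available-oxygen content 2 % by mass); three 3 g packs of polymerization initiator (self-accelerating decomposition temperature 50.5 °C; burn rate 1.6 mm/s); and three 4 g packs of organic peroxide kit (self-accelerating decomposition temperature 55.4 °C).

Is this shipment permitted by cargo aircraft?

With self-accelerating decomposition temperature 26.2 °C (≤ 60 °C), the curing-agent paste falls in Class 4.1.
With self-accelerating decomposition temperature 50.5 °C (≤ 60 °C), the polymerization initiator falls in Class 4.1.
With self-accelerating decomposition temperature 55.4 °C (≤ 60 °C), the organic peroxide kit falls in Class 4.1.
Total Class 4.1: 8 g + (three 3 g packs = 9 g) + (three 4 g packs = 12 g) = 29 g.
29 g exceeds the cargo aircraft limit of 20 g for Class 4.1.

No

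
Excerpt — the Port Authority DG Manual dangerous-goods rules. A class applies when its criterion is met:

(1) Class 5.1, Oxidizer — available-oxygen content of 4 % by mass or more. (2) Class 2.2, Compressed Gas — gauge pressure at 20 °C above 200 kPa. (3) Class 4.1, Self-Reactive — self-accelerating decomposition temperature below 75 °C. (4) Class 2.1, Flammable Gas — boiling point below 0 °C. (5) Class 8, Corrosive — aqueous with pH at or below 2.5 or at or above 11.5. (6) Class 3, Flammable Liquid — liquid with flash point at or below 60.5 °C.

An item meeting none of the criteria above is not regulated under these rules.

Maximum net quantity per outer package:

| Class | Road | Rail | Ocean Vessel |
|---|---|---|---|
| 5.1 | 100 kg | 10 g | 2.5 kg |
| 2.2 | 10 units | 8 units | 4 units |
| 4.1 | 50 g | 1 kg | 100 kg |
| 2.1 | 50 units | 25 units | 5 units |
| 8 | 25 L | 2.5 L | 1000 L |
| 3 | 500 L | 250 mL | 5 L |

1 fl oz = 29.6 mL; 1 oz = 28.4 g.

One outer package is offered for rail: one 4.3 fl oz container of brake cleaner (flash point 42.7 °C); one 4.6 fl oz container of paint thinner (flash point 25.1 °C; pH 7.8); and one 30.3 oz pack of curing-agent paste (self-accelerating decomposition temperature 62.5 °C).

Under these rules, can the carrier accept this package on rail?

With flash point 42.7 °C (≤ 60.5 °C), the brake cleaner falls in Class 3.
With flash point 25.1 °C (≤ 60.5 °C), the paint thinner falls in Class 3.
Curing-agent paste: self-accelerating decomposition temperature 62.5 °C < 75 °C → Class 4.1 (Self-Reactive).
Class 3 net quantity: (one 4.3 fl oz container = 127.28 mL) + (one 4.6 fl oz container = 136.16 mL) = 263.44 mL.
263.44 mL exceeds the rail limit of 250 mL for Class 3.
Class 4.1 quantity: one 30.3 oz pack = 860.52 g.
That is within the Class 4.1 rail limit of 1 kg.

No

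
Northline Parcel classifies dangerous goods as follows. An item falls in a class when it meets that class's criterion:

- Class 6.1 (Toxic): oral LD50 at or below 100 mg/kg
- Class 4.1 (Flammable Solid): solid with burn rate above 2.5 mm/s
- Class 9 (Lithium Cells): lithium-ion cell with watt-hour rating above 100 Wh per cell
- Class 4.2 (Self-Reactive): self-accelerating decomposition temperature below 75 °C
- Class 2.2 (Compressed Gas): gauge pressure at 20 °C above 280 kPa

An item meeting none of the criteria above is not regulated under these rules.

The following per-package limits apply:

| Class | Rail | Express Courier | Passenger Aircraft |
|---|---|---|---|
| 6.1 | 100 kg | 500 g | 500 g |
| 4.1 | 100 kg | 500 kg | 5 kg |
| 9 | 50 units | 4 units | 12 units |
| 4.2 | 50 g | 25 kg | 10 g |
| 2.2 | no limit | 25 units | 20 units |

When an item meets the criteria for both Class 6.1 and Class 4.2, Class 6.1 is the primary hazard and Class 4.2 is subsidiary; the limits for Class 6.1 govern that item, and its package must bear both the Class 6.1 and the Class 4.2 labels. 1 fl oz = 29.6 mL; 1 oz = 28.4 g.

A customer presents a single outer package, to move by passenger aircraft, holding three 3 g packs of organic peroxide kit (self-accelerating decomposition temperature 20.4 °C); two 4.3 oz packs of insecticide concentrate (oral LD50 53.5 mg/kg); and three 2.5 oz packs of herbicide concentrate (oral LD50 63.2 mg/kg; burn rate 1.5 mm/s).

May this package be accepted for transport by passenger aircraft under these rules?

Yes

With self-accelerating decomposition temperature 20.4 °C (< 75 °C), the organic peroxide kit falls in Class 4.2.
Oral LD50 53.5 mg/kg meets the Class 6.1 criterion (Toxic), so the insecticide concentrate is Class 6.1.
With oral LD50 63.2 mg/kg (≤ 100 mg/kg), the herbicide concentrate falls in Class 6.1.
Total Class 6.1: (two 4.3 oz packs = 244.24 g) + (three 2.5 oz packs = 213 g) = 457.24 g.
457.24 g ≤ 500 g (passenger aircraft limit, Class 6.1) — within limit.
Class 4.2 quantity: three 3 g packs = 9 g.
That is within the Class 4.2 passenger aircraft limit of 10 g.
Every hazard class is within its passenger aircraft limit and no segregation rule is violated.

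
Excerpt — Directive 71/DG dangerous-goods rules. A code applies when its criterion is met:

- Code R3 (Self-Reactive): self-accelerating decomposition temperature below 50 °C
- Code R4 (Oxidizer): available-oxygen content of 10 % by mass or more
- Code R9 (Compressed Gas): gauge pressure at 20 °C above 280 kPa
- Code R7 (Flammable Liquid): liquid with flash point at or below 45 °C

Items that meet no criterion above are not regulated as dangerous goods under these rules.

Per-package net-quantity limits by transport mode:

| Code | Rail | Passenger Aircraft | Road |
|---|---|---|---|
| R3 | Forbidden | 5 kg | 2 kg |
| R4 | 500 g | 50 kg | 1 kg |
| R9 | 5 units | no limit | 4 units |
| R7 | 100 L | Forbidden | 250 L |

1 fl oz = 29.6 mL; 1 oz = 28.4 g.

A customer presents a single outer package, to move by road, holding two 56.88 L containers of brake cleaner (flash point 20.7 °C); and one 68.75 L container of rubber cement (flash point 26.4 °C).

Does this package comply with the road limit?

Brake cleaner: flash point 20.7 °C ≤ 45 °C → Code R7 (Flammable Liquid).
The rubber cement has flash point 26.4 °C, which is ≤ 45 °C, so it is Code R7 (Flammable Liquid).
Total Code R7: (two 56.88 L containers = 113.76 L) + 68.75 L = 182.51 L.
182.51 L is within the road limit of 250 L for Code R7.

Yes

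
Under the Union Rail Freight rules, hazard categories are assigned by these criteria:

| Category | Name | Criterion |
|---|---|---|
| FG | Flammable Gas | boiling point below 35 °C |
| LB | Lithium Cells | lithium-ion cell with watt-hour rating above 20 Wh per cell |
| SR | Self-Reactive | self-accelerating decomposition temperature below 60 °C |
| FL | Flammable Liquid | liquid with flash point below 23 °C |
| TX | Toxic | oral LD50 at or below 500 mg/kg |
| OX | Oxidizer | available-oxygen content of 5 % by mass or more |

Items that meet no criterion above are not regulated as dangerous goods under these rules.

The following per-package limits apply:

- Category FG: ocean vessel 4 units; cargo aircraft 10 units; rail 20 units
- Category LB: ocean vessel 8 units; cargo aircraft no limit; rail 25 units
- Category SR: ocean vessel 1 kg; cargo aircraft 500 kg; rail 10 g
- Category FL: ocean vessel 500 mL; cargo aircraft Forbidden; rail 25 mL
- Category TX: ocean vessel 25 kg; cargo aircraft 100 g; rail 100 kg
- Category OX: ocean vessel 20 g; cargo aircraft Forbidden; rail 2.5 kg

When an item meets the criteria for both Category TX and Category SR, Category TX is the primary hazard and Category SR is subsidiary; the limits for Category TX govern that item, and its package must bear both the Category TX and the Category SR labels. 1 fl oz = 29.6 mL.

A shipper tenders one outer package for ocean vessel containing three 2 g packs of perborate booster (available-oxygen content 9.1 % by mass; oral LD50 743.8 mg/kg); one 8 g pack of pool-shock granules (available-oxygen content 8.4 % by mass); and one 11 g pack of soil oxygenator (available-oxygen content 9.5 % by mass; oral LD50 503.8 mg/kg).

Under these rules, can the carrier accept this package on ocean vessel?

Perborate booster: available-oxygen content 9.1 % by mass ≥ 5 % by mass → Category OX (Oxidizer).
Available-oxygen content 8.4 % by mass meets the Category OX criterion (Oxidizer), so the pool-shock granules are Category OX.
With available-oxygen content 9.5 % by mass (≥ 5 % by mass), the soil oxygenator falls in Category OX.
Total Category OX: (three 2 g packs = 6 g) + 8 g + 11 g = 25 g.
25 g exceeds the ocean vessel limit of 20 g for Category OX.

No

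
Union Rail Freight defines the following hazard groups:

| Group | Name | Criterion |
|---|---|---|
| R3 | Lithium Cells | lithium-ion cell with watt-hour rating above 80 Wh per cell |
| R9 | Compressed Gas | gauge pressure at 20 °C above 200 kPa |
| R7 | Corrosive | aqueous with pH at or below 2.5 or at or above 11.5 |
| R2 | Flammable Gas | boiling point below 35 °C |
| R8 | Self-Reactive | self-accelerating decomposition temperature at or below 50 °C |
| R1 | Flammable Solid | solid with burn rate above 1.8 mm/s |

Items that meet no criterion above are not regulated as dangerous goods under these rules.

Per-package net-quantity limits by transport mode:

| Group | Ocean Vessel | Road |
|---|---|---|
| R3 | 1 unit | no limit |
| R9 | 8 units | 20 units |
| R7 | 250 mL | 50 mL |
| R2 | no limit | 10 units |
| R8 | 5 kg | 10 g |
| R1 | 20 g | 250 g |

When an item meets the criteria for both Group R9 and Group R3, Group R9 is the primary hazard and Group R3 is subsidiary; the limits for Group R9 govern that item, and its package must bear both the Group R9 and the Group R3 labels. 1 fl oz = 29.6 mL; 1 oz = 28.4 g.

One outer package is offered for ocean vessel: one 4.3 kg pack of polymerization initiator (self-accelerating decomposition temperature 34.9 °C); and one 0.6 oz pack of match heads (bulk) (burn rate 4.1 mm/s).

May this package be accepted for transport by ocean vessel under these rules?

Polymerization initiator: self-accelerating decomposition temperature 34.9 °C ≤ 50 °C → Group R8 (Self-Reactive).
The match heads (bulk) have burn rate 4.1 mm/s, which is > 1.8 mm/s, so they are Group R1 (Flammable Solid).
Group R1 quantity: one 0.6 oz pack = 17.04 g.
That is within the Group R1 ocean vessel limit of 20 g.
Group R8 quantity: 4.3 kg.
4.3 kg is within the ocean vessel limit of 5 kg for Group R8.
Every hazard group is within its ocean vessel limit and no segregation rule is violated.

Yes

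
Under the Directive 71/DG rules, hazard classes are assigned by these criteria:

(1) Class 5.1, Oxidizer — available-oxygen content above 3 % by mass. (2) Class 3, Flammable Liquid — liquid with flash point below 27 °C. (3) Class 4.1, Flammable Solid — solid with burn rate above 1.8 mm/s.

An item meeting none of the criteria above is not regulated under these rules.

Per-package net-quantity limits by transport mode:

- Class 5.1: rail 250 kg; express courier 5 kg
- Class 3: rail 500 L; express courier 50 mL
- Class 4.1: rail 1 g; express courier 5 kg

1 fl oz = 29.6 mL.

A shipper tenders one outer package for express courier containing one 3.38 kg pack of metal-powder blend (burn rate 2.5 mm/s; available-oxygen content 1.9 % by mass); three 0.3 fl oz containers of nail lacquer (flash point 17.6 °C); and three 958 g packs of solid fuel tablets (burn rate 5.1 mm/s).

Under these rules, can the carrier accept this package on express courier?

Burn rate 2.5 mm/s meets the Class 4.1 criterion (Flammable Solid), so the metal-powder blend is Class 4.1.
With flash point 17.6 °C (< 27 °C), the nail lacquer falls in Class 3.
The solid fuel tablets have burn rate 5.1 mm/s, which is > 1.8 mm/s, so they are Class 4.1 (Flammable Solid).
Class 4.1 net quantity: 3.38 kg + (three 958 g packs = 2.874 kg) = 6.254 kg.
6.254 kg exceeds the express courier limit of 5 kg for Class 4.1.
Class 3 quantity: three 0.3 fl oz containers = 26.64 mL.
26.64 mL is within the express courier limit of 50 mL for Class 3.

No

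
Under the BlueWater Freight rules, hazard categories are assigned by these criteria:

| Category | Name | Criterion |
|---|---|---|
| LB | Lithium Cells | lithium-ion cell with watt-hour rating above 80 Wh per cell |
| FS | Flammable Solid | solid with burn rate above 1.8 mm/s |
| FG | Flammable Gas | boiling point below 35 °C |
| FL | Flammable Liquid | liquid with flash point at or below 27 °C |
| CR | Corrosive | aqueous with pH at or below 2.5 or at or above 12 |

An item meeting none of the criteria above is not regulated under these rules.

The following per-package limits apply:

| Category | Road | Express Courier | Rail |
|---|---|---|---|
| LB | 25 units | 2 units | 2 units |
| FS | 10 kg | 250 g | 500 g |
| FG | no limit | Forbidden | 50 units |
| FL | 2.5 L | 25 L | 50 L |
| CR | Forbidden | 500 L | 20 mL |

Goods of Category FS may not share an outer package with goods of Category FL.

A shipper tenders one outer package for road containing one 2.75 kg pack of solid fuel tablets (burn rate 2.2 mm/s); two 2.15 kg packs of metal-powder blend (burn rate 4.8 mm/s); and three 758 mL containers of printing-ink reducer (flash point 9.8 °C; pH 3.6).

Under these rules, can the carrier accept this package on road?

The solid fuel tablets have burn rate 2.2 mm/s, which is > 1.8 mm/s, so they are Category FS (Flammable Solid).
Metal-powder blend: burn rate 4.8 mm/s > 1.8 mm/s → Category FS (Flammable Solid).
The printing-ink reducer has flash point 9.8 °C, which is ≤ 27 °C, so it is Category FL (Flammable Liquid).
Total Category FS: 2.75 kg + (two 2.15 kg packs = 4.3 kg) = 7.05 kg.
That is within the Category FS road limit of 10 kg.
Category FL quantity: three 758 mL containers = 2.274 L.
That is within the Category FL road limit of 2.5 L.
Category FS and Category FL may not share an outer package.

No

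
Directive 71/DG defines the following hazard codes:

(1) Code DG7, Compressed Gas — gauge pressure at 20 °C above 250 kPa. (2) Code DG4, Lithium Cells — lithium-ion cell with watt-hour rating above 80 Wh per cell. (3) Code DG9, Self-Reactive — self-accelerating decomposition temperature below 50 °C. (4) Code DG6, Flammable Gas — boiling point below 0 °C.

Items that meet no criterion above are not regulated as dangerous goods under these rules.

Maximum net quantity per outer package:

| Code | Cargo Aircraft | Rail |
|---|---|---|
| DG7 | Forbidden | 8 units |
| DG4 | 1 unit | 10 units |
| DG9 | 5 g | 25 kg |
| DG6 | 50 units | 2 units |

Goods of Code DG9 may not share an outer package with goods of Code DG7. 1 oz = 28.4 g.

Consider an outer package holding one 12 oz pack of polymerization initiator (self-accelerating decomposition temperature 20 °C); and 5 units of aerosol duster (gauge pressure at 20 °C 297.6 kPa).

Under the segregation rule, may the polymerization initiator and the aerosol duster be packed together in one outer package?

No

With self-accelerating decomposition temperature 20 °C (< 50 °C), the polymerization initiator falls in Code DG9.
Gauge pressure at 20 °C 297.6 kPa meets the Code DG7 criterion (Compressed Gas), so the aerosol duster is Code DG7.
Code DG9 and Code DG7 may not share an outer package.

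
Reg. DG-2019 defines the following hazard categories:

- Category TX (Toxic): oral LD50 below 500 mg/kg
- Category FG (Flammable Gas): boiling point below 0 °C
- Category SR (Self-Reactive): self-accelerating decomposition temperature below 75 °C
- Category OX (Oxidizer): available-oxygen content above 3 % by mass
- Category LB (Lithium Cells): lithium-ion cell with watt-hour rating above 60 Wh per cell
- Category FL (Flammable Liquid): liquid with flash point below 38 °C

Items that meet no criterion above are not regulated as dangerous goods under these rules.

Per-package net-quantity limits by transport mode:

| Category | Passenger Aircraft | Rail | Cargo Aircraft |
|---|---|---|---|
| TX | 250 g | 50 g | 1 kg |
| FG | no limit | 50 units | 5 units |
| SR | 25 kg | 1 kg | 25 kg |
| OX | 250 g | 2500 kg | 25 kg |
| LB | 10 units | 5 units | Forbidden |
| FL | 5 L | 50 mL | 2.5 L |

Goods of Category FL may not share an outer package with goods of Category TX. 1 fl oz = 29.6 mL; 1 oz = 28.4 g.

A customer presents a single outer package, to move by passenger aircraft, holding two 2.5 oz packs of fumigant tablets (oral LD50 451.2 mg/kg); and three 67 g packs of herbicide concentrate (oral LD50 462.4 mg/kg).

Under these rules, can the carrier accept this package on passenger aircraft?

No

Oral LD50 451.2 mg/kg meets the Category TX criterion (Toxic), so the fumigant tablets are Category TX.
The herbicide concentrate has oral LD50 462.4 mg/kg, which is < 500 mg/kg, so it is Category TX (Toxic).
Category TX net quantity: (two 2.5 oz packs = 142 g) + (three 67 g packs = 201 g) = 343 g.
343 g > 250 g (passenger aircraft limit, Category TX) — over the limit.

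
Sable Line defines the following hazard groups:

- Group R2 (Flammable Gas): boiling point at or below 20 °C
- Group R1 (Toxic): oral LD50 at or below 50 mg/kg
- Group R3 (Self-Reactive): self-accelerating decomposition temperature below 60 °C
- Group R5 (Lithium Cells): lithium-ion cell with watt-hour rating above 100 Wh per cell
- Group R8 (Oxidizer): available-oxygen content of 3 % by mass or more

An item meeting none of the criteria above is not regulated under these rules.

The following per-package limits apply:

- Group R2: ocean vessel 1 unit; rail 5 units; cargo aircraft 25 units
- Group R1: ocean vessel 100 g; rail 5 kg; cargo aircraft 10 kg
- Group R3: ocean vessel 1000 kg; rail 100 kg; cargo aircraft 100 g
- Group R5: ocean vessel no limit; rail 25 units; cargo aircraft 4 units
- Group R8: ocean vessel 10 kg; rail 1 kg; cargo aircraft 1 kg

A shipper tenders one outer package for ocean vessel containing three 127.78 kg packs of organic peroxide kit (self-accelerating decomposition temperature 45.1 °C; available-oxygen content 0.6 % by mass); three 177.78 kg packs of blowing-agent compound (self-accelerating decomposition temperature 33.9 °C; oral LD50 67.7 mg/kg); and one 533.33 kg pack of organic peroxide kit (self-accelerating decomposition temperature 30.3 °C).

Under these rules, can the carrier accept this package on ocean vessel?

Organic peroxide kit: self-accelerating decomposition temperature 45.1 °C < 60 °C → Group R3 (Self-Reactive).
Self-accelerating decomposition temperature 33.9 °C meets the Group R3 criterion (Self-Reactive), so the blowing-agent compound is Group R3.
Self-accelerating decomposition temperature 30.3 °C meets the Group R3 criterion (Self-Reactive), so the organic peroxide kit is Group R3.
Total Group R3: (three 127.78 kg packs = 383.34 kg) + (three 177.78 kg packs = 533.34 kg) + 533.33 kg = 1450.01 kg.
1450.01 kg exceeds the ocean vessel limit of 1000 kg for Group R3.

No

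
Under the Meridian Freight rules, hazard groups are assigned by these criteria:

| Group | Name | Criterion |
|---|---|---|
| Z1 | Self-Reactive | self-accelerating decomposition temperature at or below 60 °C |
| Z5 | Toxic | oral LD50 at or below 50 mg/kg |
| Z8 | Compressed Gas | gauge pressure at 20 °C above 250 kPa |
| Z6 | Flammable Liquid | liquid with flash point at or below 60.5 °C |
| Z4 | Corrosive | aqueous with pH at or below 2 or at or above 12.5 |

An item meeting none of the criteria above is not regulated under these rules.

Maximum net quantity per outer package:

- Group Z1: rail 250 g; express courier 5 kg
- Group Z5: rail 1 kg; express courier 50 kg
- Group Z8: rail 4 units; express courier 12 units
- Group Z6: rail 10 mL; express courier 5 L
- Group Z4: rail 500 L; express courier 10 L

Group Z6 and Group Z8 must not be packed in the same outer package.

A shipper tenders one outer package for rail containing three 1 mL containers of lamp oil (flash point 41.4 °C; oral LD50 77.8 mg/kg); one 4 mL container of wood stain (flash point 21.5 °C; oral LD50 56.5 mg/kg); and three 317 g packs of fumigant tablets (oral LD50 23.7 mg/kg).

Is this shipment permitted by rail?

Yes

Lamp oil: flash point 41.4 °C ≤ 60.5 °C → Group Z6 (Flammable Liquid).
Flash point 21.5 °C meets the Group Z6 criterion (Flammable Liquid), so the wood stain is Group Z6.
The fumigant tablets have oral LD50 23.7 mg/kg, which is ≤ 50 mg/kg, so they are Group Z5 (Toxic).
Total Group Z6: (three 1 mL containers = 3 mL) + 4 mL = 7 mL.
7 mL is within the rail limit of 10 mL for Group Z6.
Group Z5 quantity: three 317 g packs = 951 g.
That is within the Group Z5 rail limit of 1 kg.
The segregation rule (Group Z6 with Group Z8) does not apply to Group Z6 with Group Z5.
Every hazard group is within its rail limit and no segregation rule is violated.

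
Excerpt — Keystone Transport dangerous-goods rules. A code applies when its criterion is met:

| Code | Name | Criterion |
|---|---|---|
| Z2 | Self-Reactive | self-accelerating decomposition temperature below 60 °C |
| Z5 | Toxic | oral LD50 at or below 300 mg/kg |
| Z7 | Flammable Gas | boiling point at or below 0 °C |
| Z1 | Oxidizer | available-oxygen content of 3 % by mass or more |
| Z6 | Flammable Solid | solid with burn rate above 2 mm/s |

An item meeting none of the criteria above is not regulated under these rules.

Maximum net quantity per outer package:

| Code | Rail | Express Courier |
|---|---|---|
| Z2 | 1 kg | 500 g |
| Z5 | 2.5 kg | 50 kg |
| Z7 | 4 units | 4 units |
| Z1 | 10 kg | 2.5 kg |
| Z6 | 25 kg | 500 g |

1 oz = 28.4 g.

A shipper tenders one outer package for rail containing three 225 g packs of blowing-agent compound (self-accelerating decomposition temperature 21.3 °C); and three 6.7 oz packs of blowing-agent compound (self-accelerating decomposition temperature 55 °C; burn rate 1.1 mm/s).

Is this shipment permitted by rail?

Blowing-agent compound: self-accelerating decomposition temperature 21.3 °C < 60 °C → Code Z2 (Self-Reactive).
The blowing-agent compound has self-accelerating decomposition temperature 55 °C, which is < 60 °C, so it is Code Z2 (Self-Reactive).
Total Code Z2: (three 225 g packs = 675 g) + (three 6.7 oz packs = 570.84 g) = 1245.84 g.
1245.84 g > 1 kg (rail limit, Code Z2) — over the limit.

No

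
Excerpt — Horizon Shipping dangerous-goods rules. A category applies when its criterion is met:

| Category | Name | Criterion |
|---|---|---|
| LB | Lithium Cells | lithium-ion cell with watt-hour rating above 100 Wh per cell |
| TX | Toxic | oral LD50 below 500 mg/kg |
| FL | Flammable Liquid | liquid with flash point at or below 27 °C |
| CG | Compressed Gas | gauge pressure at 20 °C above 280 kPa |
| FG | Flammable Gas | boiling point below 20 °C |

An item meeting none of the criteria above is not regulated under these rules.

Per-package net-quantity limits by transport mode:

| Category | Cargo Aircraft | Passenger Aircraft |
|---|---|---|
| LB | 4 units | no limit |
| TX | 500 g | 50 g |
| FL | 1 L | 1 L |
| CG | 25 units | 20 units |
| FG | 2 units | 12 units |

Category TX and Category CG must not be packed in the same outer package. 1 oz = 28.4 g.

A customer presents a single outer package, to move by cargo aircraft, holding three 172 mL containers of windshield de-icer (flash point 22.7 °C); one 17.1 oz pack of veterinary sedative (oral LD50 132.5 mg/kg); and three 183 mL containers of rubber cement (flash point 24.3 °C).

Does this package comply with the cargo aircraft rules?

Flash point 22.7 °C meets the Category FL criterion (Flammable Liquid), so the windshield de-icer is Category FL.
Oral LD50 132.5 mg/kg meets the Category TX criterion (Toxic), so the veterinary sedative is Category TX.
Flash point 24.3 °C meets the Category FL criterion (Flammable Liquid), so the rubber cement is Category FL.
Category TX quantity: one 17.1 oz pack = 485.64 g.
485.64 g ≤ 500 g (cargo aircraft limit, Category TX) — within limit.
Category FL net quantity: (three 172 mL containers = 516 mL) + (three 183 mL containers = 549 mL) = 1.065 L.
1.065 L exceeds the cargo aircraft limit of 1 L for Category FL.
The segregation rule (Category TX with Category CG) does not apply to Category TX with Category FL.

No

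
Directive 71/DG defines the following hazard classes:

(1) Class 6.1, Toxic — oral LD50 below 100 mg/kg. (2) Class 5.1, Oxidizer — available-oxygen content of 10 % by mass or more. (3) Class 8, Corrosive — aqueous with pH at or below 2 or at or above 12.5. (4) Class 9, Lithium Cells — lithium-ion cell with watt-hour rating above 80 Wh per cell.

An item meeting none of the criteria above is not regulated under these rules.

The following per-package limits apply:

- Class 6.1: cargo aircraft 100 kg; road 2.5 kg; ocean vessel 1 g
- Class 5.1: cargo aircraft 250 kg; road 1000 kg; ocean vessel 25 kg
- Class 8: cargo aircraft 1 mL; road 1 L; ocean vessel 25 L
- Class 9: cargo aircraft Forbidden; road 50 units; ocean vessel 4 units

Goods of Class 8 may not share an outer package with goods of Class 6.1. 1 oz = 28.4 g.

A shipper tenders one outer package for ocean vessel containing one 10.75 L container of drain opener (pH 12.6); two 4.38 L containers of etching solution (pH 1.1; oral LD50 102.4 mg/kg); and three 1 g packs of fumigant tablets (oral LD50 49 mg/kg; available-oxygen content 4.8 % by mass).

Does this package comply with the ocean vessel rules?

No

Drain opener: pH 12.6 ≥ 12.5 → Class 8 (Corrosive).
pH 1.1 meets the Class 8 criterion (Corrosive), so the etching solution is Class 8.
With oral LD50 49 mg/kg (< 100 mg/kg), the fumigant tablets fall in Class 6.1.
Class 8 net quantity: 10.75 L + (two 4.38 L containers = 8.76 L) = 19.51 L.
That is within the Class 8 ocean vessel limit of 25 L.
Class 6.1 quantity: three 1 g packs = 3 g.
3 g > 1 g (ocean vessel limit, Class 6.1) — over the limit.
Class 8 and Class 6.1 may not share an outer package.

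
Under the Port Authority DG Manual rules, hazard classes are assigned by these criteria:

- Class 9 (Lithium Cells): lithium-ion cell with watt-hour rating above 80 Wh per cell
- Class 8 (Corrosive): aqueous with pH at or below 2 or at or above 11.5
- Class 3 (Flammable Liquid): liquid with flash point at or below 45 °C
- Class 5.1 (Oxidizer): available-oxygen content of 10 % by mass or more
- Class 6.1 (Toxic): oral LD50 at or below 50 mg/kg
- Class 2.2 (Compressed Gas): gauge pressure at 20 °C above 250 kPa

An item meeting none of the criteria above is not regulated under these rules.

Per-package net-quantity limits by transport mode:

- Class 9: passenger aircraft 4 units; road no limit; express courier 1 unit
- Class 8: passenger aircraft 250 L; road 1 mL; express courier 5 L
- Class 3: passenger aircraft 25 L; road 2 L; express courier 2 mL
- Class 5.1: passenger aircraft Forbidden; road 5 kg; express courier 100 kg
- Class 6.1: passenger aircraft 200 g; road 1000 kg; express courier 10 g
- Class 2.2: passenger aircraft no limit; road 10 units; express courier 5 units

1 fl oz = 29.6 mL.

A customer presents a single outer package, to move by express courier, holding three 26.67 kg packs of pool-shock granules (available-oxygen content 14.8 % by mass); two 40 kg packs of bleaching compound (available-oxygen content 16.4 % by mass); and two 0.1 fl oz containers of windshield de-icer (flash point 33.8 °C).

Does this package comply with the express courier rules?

No

With available-oxygen content 14.8 % by mass (≥ 10 % by mass), the pool-shock granules fall in Class 5.1.
The bleaching compound has available-oxygen content 16.4 % by mass, which is ≥ 10 % by mass, so it is Class 5.1 (Oxidizer).
With flash point 33.8 °C (≤ 45 °C), the windshield de-icer falls in Class 3.
Class 3 quantity: two 0.1 fl oz containers = 5.92 mL.
5.92 mL exceeds the express courier limit of 2 mL for Class 3.
Class 5.1 net quantity: (three 26.67 kg packs = 80.01 kg) + (two 40 kg packs = 80 kg) = 160.01 kg.
160.01 kg > 100 kg (express courier limit, Class 5.1) — over the limit.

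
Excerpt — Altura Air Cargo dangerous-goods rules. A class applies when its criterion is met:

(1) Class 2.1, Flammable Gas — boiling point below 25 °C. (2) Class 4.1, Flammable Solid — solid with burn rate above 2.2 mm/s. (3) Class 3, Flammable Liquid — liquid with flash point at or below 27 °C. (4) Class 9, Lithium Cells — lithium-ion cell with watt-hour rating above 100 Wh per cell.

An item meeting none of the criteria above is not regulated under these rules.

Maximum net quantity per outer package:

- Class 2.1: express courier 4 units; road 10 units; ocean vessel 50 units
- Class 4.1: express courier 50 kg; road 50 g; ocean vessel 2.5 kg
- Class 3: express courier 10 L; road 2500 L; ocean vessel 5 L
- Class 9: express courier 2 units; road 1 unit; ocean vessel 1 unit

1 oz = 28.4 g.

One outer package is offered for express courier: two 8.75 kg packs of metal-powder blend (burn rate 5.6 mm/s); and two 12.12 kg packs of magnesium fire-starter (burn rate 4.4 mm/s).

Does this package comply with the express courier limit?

Metal-powder blend: burn rate 5.6 mm/s > 2.2 mm/s → Class 4.1 (Flammable Solid).
Burn rate 4.4 mm/s meets the Class 4.1 criterion (Flammable Solid), so the magnesium fire-starter is Class 4.1.
Class 4.1 net quantity: (two 8.75 kg packs = 17.5 kg) + (two 12.12 kg packs = 24.24 kg) = 41.74 kg.
That is within the Class 4.1 express courier limit of 50 kg.

Yes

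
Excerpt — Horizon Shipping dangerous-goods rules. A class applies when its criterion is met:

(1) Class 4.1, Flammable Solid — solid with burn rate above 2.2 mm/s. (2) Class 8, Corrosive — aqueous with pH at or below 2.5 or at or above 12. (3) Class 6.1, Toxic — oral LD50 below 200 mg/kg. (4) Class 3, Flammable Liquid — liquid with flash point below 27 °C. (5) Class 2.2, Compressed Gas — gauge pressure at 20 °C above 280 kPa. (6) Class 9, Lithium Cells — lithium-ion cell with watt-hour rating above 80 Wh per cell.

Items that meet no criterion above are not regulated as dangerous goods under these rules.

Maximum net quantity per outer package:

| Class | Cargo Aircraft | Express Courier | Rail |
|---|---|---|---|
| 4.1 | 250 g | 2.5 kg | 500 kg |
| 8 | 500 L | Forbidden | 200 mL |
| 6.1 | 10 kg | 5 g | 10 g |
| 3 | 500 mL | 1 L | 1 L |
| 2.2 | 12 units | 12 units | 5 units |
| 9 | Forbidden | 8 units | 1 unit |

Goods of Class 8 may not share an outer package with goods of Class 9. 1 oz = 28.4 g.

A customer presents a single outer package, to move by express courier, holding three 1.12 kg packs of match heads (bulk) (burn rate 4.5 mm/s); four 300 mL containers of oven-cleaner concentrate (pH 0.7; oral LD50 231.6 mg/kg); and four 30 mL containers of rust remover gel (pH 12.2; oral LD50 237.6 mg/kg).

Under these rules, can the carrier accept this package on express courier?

No

The match heads (bulk) have burn rate 4.5 mm/s, which is > 2.2 mm/s, so they are Class 4.1 (Flammable Solid).
The oven-cleaner concentrate has pH 0.7, which is ≤ 2.5, so it is Class 8 (Corrosive).
Rust remover gel: pH 12.2 ≥ 12 → Class 8 (Corrosive).
Class 4.1 quantity: three 1.12 kg packs = 3.36 kg.
3.36 kg exceeds the express courier limit of 2.5 kg for Class 4.1.
Total Class 8: (four 300 mL containers = 1.2 L) + (four 30 mL containers = 120 mL) = 1.32 L.
Class 8 is Forbidden by express courier.
The segregation rule (Class 8 with Class 9) does not apply to Class 4.1 with Class 8.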